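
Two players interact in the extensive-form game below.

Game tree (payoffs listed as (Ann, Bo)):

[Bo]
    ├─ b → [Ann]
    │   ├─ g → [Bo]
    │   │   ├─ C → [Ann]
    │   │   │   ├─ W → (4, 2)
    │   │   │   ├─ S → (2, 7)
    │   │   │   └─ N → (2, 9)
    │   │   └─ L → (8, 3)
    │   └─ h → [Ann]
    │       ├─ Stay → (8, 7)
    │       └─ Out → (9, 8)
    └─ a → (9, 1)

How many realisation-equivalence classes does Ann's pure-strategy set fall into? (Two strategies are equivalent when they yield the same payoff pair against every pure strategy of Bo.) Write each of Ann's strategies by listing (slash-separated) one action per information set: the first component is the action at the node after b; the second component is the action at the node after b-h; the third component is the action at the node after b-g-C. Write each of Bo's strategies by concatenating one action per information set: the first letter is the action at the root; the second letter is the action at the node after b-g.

Ann has 12 pure strategies: g/Stay/W, g/Stay/S, g/Stay/N, g/Out/W, g/Out/S, g/Out/N, h/Stay/W, h/Stay/S, h/Stay/N, h/Out/W, h/Out/S, h/Out/N. Columns: bC, bL, aC, aL.
{g/Stay/W, g/Out/W} → row (4,2) (8,3) (9,1) (9,1)
{g/Stay/S, g/Out/S} → row (2,7) (8,3) (9,1) (9,1)
{g/Stay/N, g/Out/N} → row (2,9) (8,3) (9,1) (9,1)
{h/Stay/W, h/Stay/S, h/Stay/N} → row (8,7) (8,7) (9,1) (9,1)
{h/Out/W, h/Out/S, h/Out/N} → row (9,8) (9,8) (9,1) (9,1)
That's 5 distinct rows out of 12 strategies.

5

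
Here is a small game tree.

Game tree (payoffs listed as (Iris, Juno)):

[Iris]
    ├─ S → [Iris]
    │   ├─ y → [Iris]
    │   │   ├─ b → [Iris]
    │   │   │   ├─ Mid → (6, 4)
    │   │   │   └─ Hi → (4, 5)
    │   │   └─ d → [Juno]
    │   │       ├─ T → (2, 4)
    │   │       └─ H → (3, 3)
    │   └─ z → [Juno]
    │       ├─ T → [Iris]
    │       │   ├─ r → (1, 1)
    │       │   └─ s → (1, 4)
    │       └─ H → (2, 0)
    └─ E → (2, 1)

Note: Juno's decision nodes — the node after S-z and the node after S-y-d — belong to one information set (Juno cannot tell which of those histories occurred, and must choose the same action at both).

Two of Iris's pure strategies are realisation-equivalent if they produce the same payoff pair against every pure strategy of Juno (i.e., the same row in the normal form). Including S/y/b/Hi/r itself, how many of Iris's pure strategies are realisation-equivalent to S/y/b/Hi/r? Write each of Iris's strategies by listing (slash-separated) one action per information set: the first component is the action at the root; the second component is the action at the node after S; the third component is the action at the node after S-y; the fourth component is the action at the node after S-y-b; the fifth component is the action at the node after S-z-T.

Row for S/y/b/Hi/r (columns T, H): (4,5) (4,5).
Under S/y/b/Hi/r, Iris's choice at the node after S-z-T can never be reached regardless of what Juno does, so varying those choices leaves every outcome unchanged.
Holding the reachable choices fixed and varying the unreachable one freely already gives 2 equivalent strategies.
No other strategy reproduces this row, so those 2 are the full class: S/y/b/Hi/r, S/y/b/Hi/s.

2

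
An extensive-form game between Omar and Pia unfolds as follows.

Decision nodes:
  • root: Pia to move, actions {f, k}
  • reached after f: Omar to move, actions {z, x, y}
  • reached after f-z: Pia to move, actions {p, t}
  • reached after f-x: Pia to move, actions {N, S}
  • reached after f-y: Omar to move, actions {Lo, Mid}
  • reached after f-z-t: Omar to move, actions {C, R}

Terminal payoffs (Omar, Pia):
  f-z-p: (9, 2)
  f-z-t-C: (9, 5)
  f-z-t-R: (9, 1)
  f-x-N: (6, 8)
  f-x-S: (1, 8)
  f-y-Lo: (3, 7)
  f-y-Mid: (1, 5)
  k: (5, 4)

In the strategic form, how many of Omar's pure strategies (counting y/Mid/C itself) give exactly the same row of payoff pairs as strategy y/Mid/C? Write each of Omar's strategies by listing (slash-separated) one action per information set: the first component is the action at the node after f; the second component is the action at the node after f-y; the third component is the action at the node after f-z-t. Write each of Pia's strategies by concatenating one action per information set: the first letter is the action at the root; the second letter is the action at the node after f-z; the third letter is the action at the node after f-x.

Row for y/Mid/C (columns fpN, fpS, ftN, ftS, kpN, kpS, ktN, ktS): (1,5) (1,5) (1,5) (1,5) (5,4) (5,4) (5,4) (5,4).
Under y/Mid/C, Omar's choice at the node after f-z-t can never be reached regardless of what Pia does, so varying those choices leaves every outcome unchanged.
Holding the reachable choices fixed and varying the unreachable one freely already gives 2 equivalent strategies.
No other strategy reproduces this row, so those 2 are the full class: y/Mid/C, y/Mid/R.

2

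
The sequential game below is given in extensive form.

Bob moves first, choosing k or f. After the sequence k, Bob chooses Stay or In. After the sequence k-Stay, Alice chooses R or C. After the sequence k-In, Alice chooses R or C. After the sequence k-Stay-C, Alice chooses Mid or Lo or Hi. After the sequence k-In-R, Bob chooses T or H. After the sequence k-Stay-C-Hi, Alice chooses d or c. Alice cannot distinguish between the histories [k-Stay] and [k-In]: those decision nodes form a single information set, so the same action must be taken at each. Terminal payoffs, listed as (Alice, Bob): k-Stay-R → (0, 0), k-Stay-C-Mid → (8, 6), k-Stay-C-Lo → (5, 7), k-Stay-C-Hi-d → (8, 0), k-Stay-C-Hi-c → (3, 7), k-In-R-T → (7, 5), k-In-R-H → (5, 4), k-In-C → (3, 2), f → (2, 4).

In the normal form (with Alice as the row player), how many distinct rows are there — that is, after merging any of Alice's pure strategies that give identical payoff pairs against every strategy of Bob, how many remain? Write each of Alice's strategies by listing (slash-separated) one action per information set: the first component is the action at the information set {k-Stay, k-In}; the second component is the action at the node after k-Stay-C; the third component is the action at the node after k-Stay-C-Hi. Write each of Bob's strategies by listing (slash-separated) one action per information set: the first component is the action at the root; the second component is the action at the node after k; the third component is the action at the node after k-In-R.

Alice has 12 pure strategies: R/Mid/d, R/Mid/c, R/Lo/d, R/Lo/c, R/Hi/d, R/Hi/c, C/Mid/d, C/Mid/c, C/Lo/d, C/Lo/c, C/Hi/d, C/Hi/c. Columns: k/Stay/T, k/Stay/H, k/In/T, k/In/H, f/Stay/T, f/Stay/H, f/In/T, f/In/H.
{R/Mid/d, R/Mid/c, R/Lo/d, R/Lo/c, R/Hi/d, R/Hi/c} → row (0,0) (0,0) (7,5) (5,4) (2,4) (2,4) (2,4) (2,4)
{C/Mid/d, C/Mid/c} → row (8,6) (8,6) (3,2) (3,2) (2,4) (2,4) (2,4) (2,4)
{C/Lo/d, C/Lo/c} → row (5,7) (5,7) (3,2) (3,2) (2,4) (2,4) (2,4) (2,4)
{C/Hi/d} → row (8,0) (8,0) (3,2) (3,2) (2,4) (2,4) (2,4) (2,4)
{C/Hi/c} → row (3,7) (3,7) (3,2) (3,2) (2,4) (2,4) (2,4) (2,4)
That's 5 distinct rows out of 12 strategies.

5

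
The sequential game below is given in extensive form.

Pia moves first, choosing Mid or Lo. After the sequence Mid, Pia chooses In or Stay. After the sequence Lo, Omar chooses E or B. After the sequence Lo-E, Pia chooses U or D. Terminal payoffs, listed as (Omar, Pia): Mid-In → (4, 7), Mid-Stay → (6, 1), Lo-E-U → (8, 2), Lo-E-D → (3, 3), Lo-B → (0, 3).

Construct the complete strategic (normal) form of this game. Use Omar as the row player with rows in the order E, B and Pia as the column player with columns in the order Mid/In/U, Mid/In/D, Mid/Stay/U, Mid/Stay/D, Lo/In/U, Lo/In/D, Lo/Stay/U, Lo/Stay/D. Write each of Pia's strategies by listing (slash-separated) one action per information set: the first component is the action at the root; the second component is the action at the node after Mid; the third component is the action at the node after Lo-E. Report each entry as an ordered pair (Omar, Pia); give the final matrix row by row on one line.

E: (4,7) (4,7) (6,1) (6,1) (8,2) (3,3) (8,2) (3,3) | B: (4,7) (4,7) (6,1) (6,1) (0,3) (0,3) (0,3) (0,3)

      Mid/In/U  Mid/In/D  Mid/Stay/U  Mid/Stay/D  Lo/In/U  Lo/In/D  Lo/Stay/U  Lo/Stay/D
   E    (4,7)    (4,7)    (6,1)    (6,1)    (8,2)    (3,3)    (8,2)    (3,3)
   B    (4,7)    (4,7)    (6,1)    (6,1)    (0,3)    (0,3)    (0,3)    (0,3)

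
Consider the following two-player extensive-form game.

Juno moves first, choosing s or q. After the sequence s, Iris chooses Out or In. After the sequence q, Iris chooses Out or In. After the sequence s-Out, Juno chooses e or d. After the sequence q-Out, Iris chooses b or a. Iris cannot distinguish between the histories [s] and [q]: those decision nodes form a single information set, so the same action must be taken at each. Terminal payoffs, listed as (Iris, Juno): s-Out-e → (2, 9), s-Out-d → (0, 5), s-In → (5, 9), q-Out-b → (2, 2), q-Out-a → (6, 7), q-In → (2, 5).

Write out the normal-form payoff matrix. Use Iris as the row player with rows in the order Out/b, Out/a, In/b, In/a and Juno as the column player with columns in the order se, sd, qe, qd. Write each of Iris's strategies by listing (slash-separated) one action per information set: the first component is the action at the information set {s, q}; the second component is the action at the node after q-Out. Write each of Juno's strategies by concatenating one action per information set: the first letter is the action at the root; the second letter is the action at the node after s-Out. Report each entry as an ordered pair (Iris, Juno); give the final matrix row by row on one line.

Row Out/b: se→(2,9), sd→(0,5), qe→(2,2), qd→(2,2)
Row Out/a: se→(2,9), sd→(0,5), qe→(6,7), qd→(6,7)
Row In/b: se→(5,9), sd→(5,9), qe→(2,5), qd→(2,5)
Row In/a: se→(5,9), sd→(5,9), qe→(2,5), qd→(2,5)

Out/b: (2,9) (0,5) (2,2) (2,2) | Out/a: (2,9) (0,5) (6,7) (6,7) | In/b: (5,9) (5,9) (2,5) (2,5) | In/a: (5,9) (5,9) (2,5) (2,5)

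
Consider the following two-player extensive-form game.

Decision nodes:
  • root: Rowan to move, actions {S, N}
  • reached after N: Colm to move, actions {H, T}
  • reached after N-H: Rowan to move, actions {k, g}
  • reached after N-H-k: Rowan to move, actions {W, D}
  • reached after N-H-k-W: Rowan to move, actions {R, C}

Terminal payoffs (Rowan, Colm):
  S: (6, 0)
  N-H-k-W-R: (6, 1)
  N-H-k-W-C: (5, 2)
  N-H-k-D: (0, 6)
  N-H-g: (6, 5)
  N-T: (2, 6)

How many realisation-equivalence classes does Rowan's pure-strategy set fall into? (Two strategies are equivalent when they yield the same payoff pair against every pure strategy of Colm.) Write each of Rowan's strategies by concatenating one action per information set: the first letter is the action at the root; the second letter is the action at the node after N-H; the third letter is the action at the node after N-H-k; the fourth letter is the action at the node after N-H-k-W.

Rowan has 16 pure strategies: SkWR, SkWC, SkDR, SkDC, SgWR, SgWC, SgDR, SgDC, NkWR, NkWC, NkDR, NkDC, NgWR, NgWC, NgDR, NgDC. Columns: H, T.
{SkWR, SkWC, SkDR, SkDC, SgWR, SgWC, SgDR, SgDC} → row (6,0) (6,0)
{NkWR} → row (6,1) (2,6)
{NkWC} → row (5,2) (2,6)
{NkDR, NkDC} → row (0,6) (2,6)
{NgWR, NgWC, NgDR, NgDC} → row (6,5) (2,6)
That's 5 distinct rows out of 16 strategies.

5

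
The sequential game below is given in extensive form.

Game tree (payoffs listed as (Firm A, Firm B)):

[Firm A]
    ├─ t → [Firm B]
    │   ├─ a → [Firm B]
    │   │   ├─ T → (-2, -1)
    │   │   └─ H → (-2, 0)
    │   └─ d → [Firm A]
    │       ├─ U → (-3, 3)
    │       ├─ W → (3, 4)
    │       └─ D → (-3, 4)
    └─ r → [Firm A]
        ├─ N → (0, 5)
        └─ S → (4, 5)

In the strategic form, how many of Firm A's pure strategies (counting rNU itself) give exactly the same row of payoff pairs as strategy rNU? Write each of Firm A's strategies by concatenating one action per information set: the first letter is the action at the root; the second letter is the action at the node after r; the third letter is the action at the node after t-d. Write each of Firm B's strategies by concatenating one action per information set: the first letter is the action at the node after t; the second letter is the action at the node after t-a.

Row for rNU (columns aT, aH, dT, dH): (0,5) (0,5) (0,5) (0,5).
Under rNU, Firm A's choice at the node after t-d can never be reached regardless of what Firm B does, so varying those choices leaves every outcome unchanged.
Holding the reachable choices fixed and varying the unreachable one freely already gives 3 equivalent strategies.
No other strategy reproduces this row, so those 3 are the full class: rNU, rNW, rND.

3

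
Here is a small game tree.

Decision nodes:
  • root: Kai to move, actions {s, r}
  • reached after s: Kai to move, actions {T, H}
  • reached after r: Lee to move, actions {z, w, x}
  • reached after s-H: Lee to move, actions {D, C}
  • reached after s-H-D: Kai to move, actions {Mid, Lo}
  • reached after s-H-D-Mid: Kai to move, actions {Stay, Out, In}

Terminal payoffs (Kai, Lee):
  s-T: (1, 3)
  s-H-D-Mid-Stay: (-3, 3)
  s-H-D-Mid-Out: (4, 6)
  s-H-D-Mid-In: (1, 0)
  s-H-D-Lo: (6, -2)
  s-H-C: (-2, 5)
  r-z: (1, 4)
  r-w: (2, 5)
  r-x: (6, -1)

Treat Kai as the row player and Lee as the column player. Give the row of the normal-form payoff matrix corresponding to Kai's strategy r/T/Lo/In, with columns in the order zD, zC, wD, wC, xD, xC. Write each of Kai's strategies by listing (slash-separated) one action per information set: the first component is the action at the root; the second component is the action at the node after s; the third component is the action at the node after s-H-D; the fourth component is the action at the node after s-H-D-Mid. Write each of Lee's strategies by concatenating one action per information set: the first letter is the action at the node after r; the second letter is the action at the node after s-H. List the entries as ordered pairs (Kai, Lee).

(1,4) (1,4) (2,5) (2,5) (6,-1) (6,-1)

vs zD: Kai plays r → Lee plays z at [r] → (1, 4)
vs zC: Kai plays r → Lee plays z at [r] → (1, 4)
vs wD: Kai plays r → Lee plays w at [r] → (2, 5)
vs wC: Kai plays r → Lee plays w at [r] → (2, 5)
vs xD: Kai plays r → Lee plays x at [r] → (6, -1)
vs xC: Kai plays r → Lee plays x at [r] → (6, -1)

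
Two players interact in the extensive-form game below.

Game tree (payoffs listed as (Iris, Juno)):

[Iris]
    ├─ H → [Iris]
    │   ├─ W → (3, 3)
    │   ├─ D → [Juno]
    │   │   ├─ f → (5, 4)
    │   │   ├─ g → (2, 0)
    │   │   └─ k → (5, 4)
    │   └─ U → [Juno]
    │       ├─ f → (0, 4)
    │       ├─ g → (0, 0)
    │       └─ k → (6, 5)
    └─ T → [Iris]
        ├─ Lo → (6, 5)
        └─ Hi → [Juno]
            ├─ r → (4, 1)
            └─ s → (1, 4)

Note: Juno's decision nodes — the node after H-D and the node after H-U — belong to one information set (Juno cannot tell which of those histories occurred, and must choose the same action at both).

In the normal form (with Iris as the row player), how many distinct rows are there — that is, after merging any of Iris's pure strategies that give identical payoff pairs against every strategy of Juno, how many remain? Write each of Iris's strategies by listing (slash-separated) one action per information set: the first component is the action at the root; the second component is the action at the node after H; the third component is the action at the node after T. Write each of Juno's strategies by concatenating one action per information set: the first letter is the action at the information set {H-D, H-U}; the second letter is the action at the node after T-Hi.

Iris has 12 pure strategies: H/W/Lo, H/W/Hi, H/D/Lo, H/D/Hi, H/U/Lo, H/U/Hi, T/W/Lo, T/W/Hi, T/D/Lo, T/D/Hi, T/U/Lo, T/U/Hi. Columns: fr, fs, gr, gs, kr, ks.
{H/W/Lo, H/W/Hi} → row (3,3) (3,3) (3,3) (3,3) (3,3) (3,3)
{H/D/Lo, H/D/Hi} → row (5,4) (5,4) (2,0) (2,0) (5,4) (5,4)
{H/U/Lo, H/U/Hi} → row (0,4) (0,4) (0,0) (0,0) (6,5) (6,5)
{T/W/Lo, T/D/Lo, T/U/Lo} → row (6,5) (6,5) (6,5) (6,5) (6,5) (6,5)
{T/W/Hi, T/D/Hi, T/U/Hi} → row (4,1) (1,4) (4,1) (1,4) (4,1) (1,4)
That's 5 distinct rows out of 12 strategies.

5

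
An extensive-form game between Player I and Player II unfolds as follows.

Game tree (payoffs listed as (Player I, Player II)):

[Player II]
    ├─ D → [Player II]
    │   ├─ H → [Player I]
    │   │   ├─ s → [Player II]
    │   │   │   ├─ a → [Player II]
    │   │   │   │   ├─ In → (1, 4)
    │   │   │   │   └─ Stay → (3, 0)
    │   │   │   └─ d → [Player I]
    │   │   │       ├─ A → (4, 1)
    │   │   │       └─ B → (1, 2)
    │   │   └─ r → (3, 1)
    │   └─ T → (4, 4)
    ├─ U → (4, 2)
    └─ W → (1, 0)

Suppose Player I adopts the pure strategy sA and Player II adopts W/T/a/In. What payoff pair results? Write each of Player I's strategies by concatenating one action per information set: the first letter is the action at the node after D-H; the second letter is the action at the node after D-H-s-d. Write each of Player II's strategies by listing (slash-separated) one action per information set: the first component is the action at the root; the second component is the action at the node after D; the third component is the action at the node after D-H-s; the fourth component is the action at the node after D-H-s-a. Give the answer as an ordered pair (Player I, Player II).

Trace the play path from the root:
  Player II plays W
→ terminal payoff (1, 0).
(Player I's choice at the node after D-H is never reached on this path, so it doesn't affect the outcome.)

(1, 0)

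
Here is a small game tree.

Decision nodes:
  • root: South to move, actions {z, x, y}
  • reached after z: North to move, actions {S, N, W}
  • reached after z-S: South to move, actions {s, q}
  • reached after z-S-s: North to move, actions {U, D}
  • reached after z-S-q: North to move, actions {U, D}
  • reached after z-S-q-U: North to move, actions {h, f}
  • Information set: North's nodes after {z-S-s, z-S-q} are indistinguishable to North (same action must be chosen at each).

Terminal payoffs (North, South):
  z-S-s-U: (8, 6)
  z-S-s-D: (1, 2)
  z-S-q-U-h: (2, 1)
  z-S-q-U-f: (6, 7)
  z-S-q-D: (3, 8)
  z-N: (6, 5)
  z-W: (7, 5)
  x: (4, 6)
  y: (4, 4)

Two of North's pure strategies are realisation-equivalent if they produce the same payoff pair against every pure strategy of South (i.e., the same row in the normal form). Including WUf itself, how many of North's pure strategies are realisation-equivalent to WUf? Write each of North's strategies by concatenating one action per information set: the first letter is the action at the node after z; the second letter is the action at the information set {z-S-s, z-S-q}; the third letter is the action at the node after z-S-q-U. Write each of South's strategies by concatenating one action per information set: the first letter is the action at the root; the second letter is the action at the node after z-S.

4

Row for WUf (columns zs, zq, xs, xq, ys, yq): (7,5) (7,5) (4,6) (4,6) (4,4) (4,4).
Under WUf, North's choice at the information set {z-S-s, z-S-q} and at the node after z-S-q-U can never be reached regardless of what South does, so varying those choices leaves every outcome unchanged.
Holding the reachable choices fixed and varying the unreachable ones freely already gives 2 × 2 = 4 equivalent strategies.
No other strategy reproduces this row, so those 4 are the full class: WUh, WUf, WDh, WDf.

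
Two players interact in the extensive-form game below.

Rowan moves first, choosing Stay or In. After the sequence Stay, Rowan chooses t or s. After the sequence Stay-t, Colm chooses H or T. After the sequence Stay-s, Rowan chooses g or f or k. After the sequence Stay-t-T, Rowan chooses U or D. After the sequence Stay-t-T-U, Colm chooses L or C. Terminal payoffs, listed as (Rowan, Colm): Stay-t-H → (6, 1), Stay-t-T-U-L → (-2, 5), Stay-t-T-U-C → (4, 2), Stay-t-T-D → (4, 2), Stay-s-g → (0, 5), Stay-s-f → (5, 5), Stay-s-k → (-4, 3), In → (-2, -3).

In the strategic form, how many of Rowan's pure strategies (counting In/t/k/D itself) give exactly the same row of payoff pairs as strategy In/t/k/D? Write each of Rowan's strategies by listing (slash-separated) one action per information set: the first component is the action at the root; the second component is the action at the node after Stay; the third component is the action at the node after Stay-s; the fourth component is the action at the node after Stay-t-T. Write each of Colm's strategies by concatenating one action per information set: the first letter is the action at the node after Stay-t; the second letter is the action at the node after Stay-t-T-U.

12

Row for In/t/k/D (columns HL, HC, TL, TC): (-2,-3) (-2,-3) (-2,-3) (-2,-3).
Under In/t/k/D, Rowan's choice at the node after Stay and at the node after Stay-s and at the node after Stay-t-T can never be reached regardless of what Colm does, so varying those choices leaves every outcome unchanged.
Holding the reachable choices fixed and varying the unreachable ones freely already gives 2 × 3 × 2 = 12 equivalent strategies.
No other strategy reproduces this row, so those 12 are the full class: In/t/g/U, In/t/g/D, In/t/f/U, In/t/f/D, In/t/k/U, In/t/k/D, In/s/g/U, In/s/g/D, In/s/f/U, In/s/f/D, In/s/k/U, In/s/k/D.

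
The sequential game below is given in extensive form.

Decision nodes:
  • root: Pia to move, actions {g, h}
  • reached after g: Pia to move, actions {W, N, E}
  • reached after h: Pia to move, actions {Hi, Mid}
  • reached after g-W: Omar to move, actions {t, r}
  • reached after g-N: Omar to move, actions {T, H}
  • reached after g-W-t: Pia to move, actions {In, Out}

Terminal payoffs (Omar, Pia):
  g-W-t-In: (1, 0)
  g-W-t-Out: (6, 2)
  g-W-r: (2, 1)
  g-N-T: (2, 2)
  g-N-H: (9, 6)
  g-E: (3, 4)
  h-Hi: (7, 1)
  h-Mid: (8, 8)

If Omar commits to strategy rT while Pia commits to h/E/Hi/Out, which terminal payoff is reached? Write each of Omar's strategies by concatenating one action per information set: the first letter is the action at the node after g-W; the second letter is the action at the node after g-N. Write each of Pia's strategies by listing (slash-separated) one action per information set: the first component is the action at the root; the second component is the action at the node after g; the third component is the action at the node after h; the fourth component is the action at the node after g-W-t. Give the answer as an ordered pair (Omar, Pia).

(7, 1)

Trace the play path from the root:
  Pia plays h
  Pia plays Hi at [h]
→ terminal payoff (7, 1).
(Omar's choice at the node after g-W is never reached on this path, so it doesn't affect the outcome.)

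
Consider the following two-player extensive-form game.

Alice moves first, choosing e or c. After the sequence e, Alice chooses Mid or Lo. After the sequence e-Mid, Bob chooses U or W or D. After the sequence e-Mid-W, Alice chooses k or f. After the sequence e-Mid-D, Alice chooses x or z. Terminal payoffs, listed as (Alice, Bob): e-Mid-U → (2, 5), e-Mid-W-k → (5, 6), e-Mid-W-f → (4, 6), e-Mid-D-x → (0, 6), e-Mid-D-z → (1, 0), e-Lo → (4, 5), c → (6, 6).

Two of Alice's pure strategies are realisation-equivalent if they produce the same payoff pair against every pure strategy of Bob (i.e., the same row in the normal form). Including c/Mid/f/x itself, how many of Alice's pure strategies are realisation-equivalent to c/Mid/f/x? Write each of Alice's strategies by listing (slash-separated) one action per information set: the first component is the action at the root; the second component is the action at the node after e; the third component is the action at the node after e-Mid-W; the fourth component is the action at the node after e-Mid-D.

8

Row for c/Mid/f/x (columns U, W, D): (6,6) (6,6) (6,6).
Under c/Mid/f/x, Alice's choice at the node after e and at the node after e-Mid-W and at the node after e-Mid-D can never be reached regardless of what Bob does, so varying those choices leaves every outcome unchanged.
Holding the reachable choices fixed and varying the unreachable ones freely already gives 2 × 2 × 2 = 8 equivalent strategies.
No other strategy reproduces this row, so those 8 are the full class: c/Mid/k/x, c/Mid/k/z, c/Mid/f/x, c/Mid/f/z, c/Lo/k/x, c/Lo/k/z, c/Lo/f/x, c/Lo/f/z.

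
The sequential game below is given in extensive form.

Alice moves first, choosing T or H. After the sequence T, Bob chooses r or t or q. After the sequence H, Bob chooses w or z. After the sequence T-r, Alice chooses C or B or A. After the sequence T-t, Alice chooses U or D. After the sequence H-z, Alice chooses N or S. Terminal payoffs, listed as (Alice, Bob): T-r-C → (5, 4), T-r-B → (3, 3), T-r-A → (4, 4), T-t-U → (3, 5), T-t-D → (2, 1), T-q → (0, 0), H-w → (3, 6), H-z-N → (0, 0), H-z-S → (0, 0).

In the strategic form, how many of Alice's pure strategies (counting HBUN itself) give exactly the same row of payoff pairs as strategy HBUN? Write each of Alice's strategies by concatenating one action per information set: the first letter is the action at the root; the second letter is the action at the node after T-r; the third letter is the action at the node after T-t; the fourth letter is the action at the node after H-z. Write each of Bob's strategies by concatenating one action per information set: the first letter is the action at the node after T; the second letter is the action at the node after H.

12

Row for HBUN (columns rw, rz, tw, tz, qw, qz): (3,6) (0,0) (3,6) (0,0) (3,6) (0,0).
Under HBUN, Alice's choice at the node after T-r and at the node after T-t can never be reached regardless of what Bob does, so varying those choices leaves every outcome unchanged.
Holding the reachable choices fixed and varying the unreachable ones freely already gives 3 × 2 = 6 equivalent strategies.
Checking the remaining rows, HCUS, HCDS, HBUS, HBDS, HAUS, HADS also happen to give the same payoffs in every column, bringing the total to 12: HCUN, HCUS, HCDN, HCDS, HBUN, HBUS, HBDN, HBDS, HAUN, HAUS, HADN, HADS.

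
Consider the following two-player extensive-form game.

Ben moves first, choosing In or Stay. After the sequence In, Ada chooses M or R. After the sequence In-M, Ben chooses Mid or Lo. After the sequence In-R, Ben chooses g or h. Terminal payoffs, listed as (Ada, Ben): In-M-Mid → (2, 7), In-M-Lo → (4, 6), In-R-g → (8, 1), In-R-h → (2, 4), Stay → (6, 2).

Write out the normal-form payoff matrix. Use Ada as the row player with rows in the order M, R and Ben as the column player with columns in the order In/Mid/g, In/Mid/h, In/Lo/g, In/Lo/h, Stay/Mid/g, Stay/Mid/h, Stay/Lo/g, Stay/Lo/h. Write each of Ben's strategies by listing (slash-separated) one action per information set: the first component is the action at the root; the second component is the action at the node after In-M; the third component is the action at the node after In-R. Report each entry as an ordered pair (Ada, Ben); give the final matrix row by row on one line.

M: (2,7) (2,7) (4,6) (4,6) (6,2) (6,2) (6,2) (6,2) | R: (8,1) (2,4) (8,1) (2,4) (6,2) (6,2) (6,2) (6,2)

      In/Mid/g  In/Mid/h  In/Lo/g  In/Lo/h  Stay/Mid/g  Stay/Mid/h  Stay/Lo/g  Stay/Lo/h
   M    (2,7)    (2,7)    (4,6)    (4,6)    (6,2)    (6,2)    (6,2)    (6,2)
   R    (8,1)    (2,4)    (8,1)    (2,4)    (6,2)    (6,2)    (6,2)    (6,2)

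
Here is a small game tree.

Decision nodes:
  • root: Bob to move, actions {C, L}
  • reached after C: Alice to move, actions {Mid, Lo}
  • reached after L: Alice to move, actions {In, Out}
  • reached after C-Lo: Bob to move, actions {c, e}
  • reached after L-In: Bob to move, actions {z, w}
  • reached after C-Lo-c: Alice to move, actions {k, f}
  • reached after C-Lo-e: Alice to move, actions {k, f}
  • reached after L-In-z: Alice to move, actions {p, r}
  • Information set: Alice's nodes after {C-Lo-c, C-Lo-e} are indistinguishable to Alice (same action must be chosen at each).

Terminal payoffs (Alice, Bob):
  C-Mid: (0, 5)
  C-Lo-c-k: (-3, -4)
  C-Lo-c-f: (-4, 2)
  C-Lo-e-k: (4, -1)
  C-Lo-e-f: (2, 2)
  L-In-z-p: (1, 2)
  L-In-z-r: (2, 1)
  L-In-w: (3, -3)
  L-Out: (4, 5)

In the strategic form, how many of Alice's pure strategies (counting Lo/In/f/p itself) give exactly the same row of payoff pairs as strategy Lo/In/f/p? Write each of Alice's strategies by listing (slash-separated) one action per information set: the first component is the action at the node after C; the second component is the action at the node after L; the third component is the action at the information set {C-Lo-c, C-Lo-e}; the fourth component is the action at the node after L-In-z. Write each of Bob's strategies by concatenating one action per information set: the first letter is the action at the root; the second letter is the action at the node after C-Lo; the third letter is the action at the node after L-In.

1

Row for Lo/In/f/p (columns Ccz, Ccw, Cez, Cew, Lcz, Lcw, Lez, Lew): (-4,2) (-4,2) (2,2) (2,2) (1,2) (3,-3) (1,2) (3,-3).
Every one of Alice's information sets is on the play path for some reply by Bob when Alice follows Lo/In/f/p.
Changing the action at any of them therefore changes at least one column, so only Lo/In/f/p itself gives this row.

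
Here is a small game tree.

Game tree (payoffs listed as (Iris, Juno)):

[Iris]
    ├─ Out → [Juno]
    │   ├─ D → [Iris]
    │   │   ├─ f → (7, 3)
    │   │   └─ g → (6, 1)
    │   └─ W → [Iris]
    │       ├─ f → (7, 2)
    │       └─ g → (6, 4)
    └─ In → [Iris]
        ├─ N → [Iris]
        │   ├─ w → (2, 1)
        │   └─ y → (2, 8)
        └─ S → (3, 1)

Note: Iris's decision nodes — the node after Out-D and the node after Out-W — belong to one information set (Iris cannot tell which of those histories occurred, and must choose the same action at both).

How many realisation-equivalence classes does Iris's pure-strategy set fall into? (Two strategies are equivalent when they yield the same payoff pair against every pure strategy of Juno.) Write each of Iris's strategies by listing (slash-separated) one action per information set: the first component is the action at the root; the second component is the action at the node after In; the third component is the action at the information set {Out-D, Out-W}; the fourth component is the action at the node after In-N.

5

Iris has 16 pure strategies: Out/N/f/w, Out/N/f/y, Out/N/g/w, Out/N/g/y, Out/S/f/w, Out/S/f/y, Out/S/g/w, Out/S/g/y, In/N/f/w, In/N/f/y, In/N/g/w, In/N/g/y, In/S/f/w, In/S/f/y, In/S/g/w, In/S/g/y. Columns: D, W.
{Out/N/f/w, Out/N/f/y, Out/S/f/w, Out/S/f/y} → row (7,3) (7,2)
{Out/N/g/w, Out/N/g/y, Out/S/g/w, Out/S/g/y} → row (6,1) (6,4)
{In/N/f/w, In/N/g/w} → row (2,1) (2,1)
{In/N/f/y, In/N/g/y} → row (2,8) (2,8)
{In/S/f/w, In/S/f/y, In/S/g/w, In/S/g/y} → row (3,1) (3,1)
That's 5 distinct rows out of 16 strategies.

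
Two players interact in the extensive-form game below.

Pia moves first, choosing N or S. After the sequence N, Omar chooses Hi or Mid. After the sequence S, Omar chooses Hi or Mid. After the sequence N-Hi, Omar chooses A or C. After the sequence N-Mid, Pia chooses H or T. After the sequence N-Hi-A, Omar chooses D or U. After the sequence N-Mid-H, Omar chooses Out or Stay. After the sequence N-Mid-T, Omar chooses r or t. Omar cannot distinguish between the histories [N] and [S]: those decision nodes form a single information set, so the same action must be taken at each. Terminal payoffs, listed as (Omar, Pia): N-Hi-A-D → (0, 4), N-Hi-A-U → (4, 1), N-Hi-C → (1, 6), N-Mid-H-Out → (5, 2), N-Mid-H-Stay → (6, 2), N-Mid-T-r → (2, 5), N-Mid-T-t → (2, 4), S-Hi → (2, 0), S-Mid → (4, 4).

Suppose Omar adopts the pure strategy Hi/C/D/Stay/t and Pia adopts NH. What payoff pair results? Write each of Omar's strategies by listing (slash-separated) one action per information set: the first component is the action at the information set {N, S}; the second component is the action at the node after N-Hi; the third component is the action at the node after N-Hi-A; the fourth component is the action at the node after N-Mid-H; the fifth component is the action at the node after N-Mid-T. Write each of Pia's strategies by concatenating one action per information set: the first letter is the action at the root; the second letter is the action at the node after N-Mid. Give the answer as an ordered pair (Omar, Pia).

Trace the play path from the root:
  Pia plays N
  Omar plays Hi at [N]
  Omar plays C at [N-Hi]
→ terminal payoff (1, 6).
(Omar's choice at the node after N-Hi-A is never reached on this path, so it doesn't affect the outcome.)

(1, 6)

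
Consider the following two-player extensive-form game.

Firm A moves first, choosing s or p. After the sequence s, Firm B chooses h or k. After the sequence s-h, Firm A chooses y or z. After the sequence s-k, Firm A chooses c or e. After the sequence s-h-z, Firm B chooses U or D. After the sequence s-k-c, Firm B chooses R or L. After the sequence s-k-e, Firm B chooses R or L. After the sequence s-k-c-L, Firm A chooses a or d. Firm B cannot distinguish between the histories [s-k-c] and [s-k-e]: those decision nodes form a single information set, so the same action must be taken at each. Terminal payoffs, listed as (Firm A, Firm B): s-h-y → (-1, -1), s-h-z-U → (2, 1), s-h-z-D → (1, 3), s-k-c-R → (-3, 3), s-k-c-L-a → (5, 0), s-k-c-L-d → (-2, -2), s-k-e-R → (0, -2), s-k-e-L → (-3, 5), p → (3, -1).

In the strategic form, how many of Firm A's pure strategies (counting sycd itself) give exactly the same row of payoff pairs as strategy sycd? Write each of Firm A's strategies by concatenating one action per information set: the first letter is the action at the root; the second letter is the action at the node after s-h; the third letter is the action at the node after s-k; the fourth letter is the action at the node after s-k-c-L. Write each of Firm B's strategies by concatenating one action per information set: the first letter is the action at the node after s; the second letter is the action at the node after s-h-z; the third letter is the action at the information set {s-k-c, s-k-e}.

Row for sycd (columns hUR, hUL, hDR, hDL, kUR, kUL, kDR, kDL): (-1,-1) (-1,-1) (-1,-1) (-1,-1) (-3,3) (-2,-2) (-3,3) (-2,-2).
Every one of Firm A's information sets is on the play path for some reply by Firm B when Firm A follows sycd.
Changing the action at any of them therefore changes at least one column, so only sycd itself gives this row.

1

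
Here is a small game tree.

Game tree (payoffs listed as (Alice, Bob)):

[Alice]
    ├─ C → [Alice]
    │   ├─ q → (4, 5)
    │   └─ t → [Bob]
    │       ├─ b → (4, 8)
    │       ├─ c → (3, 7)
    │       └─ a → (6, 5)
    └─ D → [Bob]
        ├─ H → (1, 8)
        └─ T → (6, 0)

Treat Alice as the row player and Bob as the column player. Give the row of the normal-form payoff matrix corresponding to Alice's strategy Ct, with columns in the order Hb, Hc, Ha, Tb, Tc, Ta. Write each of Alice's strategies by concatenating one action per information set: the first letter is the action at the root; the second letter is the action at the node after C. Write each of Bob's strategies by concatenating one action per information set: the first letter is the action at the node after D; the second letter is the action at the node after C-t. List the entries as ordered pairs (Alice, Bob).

(4,8) (3,7) (6,5) (4,8) (3,7) (6,5)

vs Hb: Alice plays C → Alice plays t at [C] → Bob plays b at [C-t] → (4, 8)
vs Hc: Alice plays C → Alice plays t at [C] → Bob plays c at [C-t] → (3, 7)
vs Ha: Alice plays C → Alice plays t at [C] → Bob plays a at [C-t] → (6, 5)
vs Tb: Alice plays C → Alice plays t at [C] → Bob plays b at [C-t] → (4, 8)
vs Tc: Alice plays C → Alice plays t at [C] → Bob plays c at [C-t] → (3, 7)
vs Ta: Alice plays C → Alice plays t at [C] → Bob plays a at [C-t] → (6, 5)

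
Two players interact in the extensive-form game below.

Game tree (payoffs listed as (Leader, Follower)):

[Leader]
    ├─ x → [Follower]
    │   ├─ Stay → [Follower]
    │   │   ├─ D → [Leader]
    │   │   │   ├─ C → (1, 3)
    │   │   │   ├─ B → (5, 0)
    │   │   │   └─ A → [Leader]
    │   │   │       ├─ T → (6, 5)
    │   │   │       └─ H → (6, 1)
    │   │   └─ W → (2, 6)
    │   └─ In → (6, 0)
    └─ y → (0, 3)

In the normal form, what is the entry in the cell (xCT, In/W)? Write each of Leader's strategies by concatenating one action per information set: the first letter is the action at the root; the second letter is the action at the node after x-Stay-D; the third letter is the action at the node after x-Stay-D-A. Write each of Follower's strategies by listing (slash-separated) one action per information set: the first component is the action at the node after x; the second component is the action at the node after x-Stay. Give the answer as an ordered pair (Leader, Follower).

(6, 0)

Trace the play path from the root:
  Leader plays x
  Follower plays In at [x]
→ terminal payoff (6, 0).
(Leader's choice at the node after x-Stay-D is never reached on this path, so it doesn't affect the outcome.)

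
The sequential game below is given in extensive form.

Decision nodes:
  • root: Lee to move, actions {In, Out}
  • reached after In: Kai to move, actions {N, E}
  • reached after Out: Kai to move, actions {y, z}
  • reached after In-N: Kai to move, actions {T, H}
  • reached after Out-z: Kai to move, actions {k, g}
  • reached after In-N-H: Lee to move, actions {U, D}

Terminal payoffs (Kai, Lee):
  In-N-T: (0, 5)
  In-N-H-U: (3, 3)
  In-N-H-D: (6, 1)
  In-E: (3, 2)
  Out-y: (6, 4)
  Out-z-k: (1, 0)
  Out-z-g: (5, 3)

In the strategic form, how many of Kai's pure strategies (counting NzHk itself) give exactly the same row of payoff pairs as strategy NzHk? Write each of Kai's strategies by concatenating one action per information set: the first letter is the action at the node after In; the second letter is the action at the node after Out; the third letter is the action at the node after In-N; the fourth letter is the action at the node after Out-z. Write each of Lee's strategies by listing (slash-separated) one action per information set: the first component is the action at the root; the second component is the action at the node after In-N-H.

Row for NzHk (columns In/U, In/D, Out/U, Out/D): (3,3) (6,1) (1,0) (1,0).
Every one of Kai's information sets is on the play path for some reply by Lee when Kai follows NzHk.
Changing the action at any of them therefore changes at least one column, so only NzHk itself gives this row.

1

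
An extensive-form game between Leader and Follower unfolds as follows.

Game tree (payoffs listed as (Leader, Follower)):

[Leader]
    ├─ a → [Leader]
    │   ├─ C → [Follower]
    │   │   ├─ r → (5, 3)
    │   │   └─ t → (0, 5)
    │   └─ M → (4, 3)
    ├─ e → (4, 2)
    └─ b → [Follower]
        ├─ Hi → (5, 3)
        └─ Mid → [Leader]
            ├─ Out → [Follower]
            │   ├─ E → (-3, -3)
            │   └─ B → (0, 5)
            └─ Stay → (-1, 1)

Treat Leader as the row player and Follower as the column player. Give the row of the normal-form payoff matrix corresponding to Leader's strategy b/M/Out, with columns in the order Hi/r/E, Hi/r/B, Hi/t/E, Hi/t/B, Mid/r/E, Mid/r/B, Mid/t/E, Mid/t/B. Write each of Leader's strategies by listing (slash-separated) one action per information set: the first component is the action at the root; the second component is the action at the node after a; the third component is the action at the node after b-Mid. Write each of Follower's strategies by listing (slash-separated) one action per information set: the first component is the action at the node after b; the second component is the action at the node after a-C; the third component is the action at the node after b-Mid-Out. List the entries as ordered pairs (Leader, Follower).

vs Hi/r/E: Leader plays b → Follower plays Hi at [b] → (5, 3)
vs Hi/r/B: Leader plays b → Follower plays Hi at [b] → (5, 3)
vs Hi/t/E: Leader plays b → Follower plays Hi at [b] → (5, 3)
vs Hi/t/B: Leader plays b → Follower plays Hi at [b] → (5, 3)
vs Mid/r/E: Leader plays b → Follower plays Mid at [b] → Leader plays Out at [b-Mid] → Follower plays E at [b-Mid-Out] → (-3, -3)
vs Mid/r/B: Leader plays b → Follower plays Mid at [b] → Leader plays Out at [b-Mid] → Follower plays B at [b-Mid-Out] → (0, 5)
vs Mid/t/E: Leader plays b → Follower plays Mid at [b] → Leader plays Out at [b-Mid] → Follower plays E at [b-Mid-Out] → (-3, -3)
vs Mid/t/B: Leader plays b → Follower plays Mid at [b] → Leader plays Out at [b-Mid] → Follower plays B at [b-Mid-Out] → (0, 5)

(5,3) (5,3) (5,3) (5,3) (-3,-3) (0,5) (-3,-3) (0,5)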